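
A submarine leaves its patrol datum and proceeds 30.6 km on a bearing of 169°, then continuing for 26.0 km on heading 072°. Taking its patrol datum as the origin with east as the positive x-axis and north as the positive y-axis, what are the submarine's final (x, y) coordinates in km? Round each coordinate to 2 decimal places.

(30.57, -22.00)

Leg 1 (169°, 30.6 km): east 30.6 sin 169° = 5.84, north 30.6 cos 169° = -30.04
Leg 2 (072°, 26.0 km): east 26.0 sin 72° = 24.73, north 26.0 cos 72° = 8.03
Summing: 30.57 km east, -22.00 km north → (30.57, -22.00).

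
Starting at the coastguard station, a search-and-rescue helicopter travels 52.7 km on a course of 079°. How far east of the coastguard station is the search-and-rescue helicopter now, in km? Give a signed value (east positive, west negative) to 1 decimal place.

Leg 1 (079°, 52.7 km): east 52.7 sin 79° = 51.73, north 52.7 cos 79° = 10.06
Net east component: 51.73 km.

51.7 km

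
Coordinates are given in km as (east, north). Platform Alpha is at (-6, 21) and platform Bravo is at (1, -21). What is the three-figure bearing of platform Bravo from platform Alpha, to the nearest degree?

Δeast = 1 − -6 = 7.00; Δnorth = -21 − 21 = -42.00.
Bearing = atan2(Δeast, Δnorth) mod 360° = 170.54° ≈ 171°.

171°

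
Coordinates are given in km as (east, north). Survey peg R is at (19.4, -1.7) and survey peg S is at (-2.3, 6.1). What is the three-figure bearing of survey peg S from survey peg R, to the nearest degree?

290°

Δeast = -2.3 − 19.4 = -21.70; Δnorth = 6.1 − -1.7 = 7.80.
Bearing = atan2(Δeast, Δnorth) mod 360° = 289.77° ≈ 290°.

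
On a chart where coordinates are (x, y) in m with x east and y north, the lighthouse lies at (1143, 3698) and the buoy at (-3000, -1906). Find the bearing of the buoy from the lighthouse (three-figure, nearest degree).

216°

Δeast = -3000 − 1143 = -4143.00; Δnorth = -1906 − 3698 = -5604.00.
Bearing = atan2(Δeast, Δnorth) mod 360° = 216.48° ≈ 216°.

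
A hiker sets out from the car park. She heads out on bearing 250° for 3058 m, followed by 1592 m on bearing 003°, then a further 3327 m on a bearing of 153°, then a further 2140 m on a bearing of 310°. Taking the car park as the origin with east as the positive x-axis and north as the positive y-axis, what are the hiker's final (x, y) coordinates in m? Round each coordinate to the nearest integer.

(-2919, -1045)

Leg 1 (250°, 3058 m): east 3058 sin 250° = -2873.58, north 3058 cos 250° = -1045.90
Leg 2 (003°, 1592 m): east 1592 sin 3° = 83.32, north 1592 cos 3° = 1589.82
Leg 3 (153°, 3327 m): east 3327 sin 153° = 1510.43, north 3327 cos 153° = -2964.38
Leg 4 (310°, 2140 m): east 2140 sin 310° = -1639.34, north 2140 cos 310° = 1375.57
Summing: -2919.17 m east, -1044.89 m north → (-2919, -1045).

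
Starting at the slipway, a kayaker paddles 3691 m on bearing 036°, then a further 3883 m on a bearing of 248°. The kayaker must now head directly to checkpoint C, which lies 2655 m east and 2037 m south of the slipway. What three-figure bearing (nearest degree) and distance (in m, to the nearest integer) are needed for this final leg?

131°, 5425 m

Leg 1 (036°, 3691 m): east 3691 sin 36° = 2169.52, north 3691 cos 36° = 2986.08
Leg 2 (248°, 3883 m): east 3883 sin 248° = -3600.25, north 3883 cos 248° = -1454.60
Current position: (-1430.74, 1531.48). Target: (2655, -2037). Remaining: Δeast = 4085.74, Δnorth = -3568.48.
Bearing = atan2(4085.74, -3568.48) mod 360° = 131.13°; distance = √((4085.74)² + (-3568.48)²) = 5424.698 m.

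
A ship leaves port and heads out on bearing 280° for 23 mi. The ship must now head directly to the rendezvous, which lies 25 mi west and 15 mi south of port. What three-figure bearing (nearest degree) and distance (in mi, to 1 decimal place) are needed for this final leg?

187°, 19.1 mi

Leg 1 (280°, 23 mi): east 23 sin 280° = -22.65, north 23 cos 280° = 3.99
Current position: (-22.65, 3.99). Target: (-25, -15). Remaining: Δeast = -2.35, Δnorth = -18.99.
Bearing = atan2(-2.35, -18.99) mod 360° = 187.05°; distance = √((-2.35)² + (-18.99)²) = 19.139 mi.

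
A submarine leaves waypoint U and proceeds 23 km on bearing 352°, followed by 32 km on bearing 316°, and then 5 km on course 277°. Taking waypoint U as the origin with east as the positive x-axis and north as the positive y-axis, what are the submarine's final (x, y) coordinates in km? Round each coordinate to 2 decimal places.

Leg 1 (352°, 23 km): east 23 sin 352° = -3.20, north 23 cos 352° = 22.78
Leg 2 (316°, 32 km): east 32 sin 316° = -22.23, north 32 cos 316° = 23.02
Leg 3 (277°, 5 km): east 5 sin 277° = -4.96, north 5 cos 277° = 0.61
Summing: -30.39 km east, 46.40 km north → (-30.39, 46.40).

(-30.39, 46.40)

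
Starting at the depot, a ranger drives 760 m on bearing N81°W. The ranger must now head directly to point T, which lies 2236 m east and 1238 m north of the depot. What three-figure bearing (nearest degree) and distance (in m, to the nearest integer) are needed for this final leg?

Leg 1 (N81°W, 760 m): east 760 sin 279° = -750.64, north 760 cos 279° = 118.89
Current position: (-750.64, 118.89). Target: (2236, 1238). Remaining: Δeast = 2986.64, Δnorth = 1119.11.
Bearing = atan2(2986.64, 1119.11) mod 360° = 69.46°; distance = √((2986.64)² + (1119.11)²) = 3189.427 m.

069°, 3189 m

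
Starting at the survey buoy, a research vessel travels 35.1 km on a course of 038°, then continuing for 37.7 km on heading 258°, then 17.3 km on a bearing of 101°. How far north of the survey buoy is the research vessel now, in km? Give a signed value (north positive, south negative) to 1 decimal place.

Leg 1 (038°, 35.1 km): east 35.1 sin 38° = 21.61, north 35.1 cos 38° = 27.66
Leg 2 (258°, 37.7 km): east 37.7 sin 258° = -36.88, north 37.7 cos 258° = -7.84
Leg 3 (101°, 17.3 km): east 17.3 sin 101° = 16.98, north 17.3 cos 101° = -3.30
Net north component: 16.52 km.

16.5 km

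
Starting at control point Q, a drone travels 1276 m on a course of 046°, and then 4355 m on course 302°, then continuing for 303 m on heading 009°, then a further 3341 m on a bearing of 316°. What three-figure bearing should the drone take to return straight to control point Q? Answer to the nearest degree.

Leg 1 (046°, 1276 m): east 1276 sin 46° = 917.88, north 1276 cos 46° = 886.38
Leg 2 (302°, 4355 m): east 4355 sin 302° = -3693.25, north 4355 cos 302° = 2307.80
Leg 3 (009°, 303 m): east 303 sin 9° = 47.40, north 303 cos 9° = 299.27
Leg 4 (316°, 3341 m): east 3341 sin 316° = -2320.85, north 3341 cos 316° = 2403.31
Net displacement: -5048.83 east, 5896.77 north. Direction back to start is (5048.83, -5896.77): bearing = atan2(5048.83, -5896.77) mod 360° = 139.43° ≈ 139°.

139°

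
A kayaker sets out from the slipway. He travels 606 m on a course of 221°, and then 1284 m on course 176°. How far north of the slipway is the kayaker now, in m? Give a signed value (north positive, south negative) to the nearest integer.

-1738 m

Leg 1 (221°, 606 m): east 606 sin 221° = -397.57, north 606 cos 221° = -457.35
Leg 2 (176°, 1284 m): east 1284 sin 176° = 89.57, north 1284 cos 176° = -1280.87
Net north component: -1738.23 m.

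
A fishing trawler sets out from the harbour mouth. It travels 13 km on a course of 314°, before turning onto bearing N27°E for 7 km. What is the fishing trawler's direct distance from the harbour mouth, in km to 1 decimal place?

16.5 km

Leg 1 (314°, 13 km): east 13 sin 314° = -9.35, north 13 cos 314° = 9.03
Leg 2 (N27°E, 7 km): east 7 sin 27° = 3.18, north 7 cos 27° = 6.24
Net: -6.17 east, 15.27 north. Distance = √((-6.17)² + (15.27)²) = 16.469 km.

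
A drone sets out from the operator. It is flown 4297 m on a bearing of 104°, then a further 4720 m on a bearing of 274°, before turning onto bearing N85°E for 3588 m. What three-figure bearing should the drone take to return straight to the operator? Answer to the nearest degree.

Leg 1 (104°, 4297 m): east 4297 sin 104° = 4169.36, north 4297 cos 104° = -1039.54
Leg 2 (274°, 4720 m): east 4720 sin 274° = -4708.50, north 4720 cos 274° = 329.25
Leg 3 (N85°E, 3588 m): east 3588 sin 85° = 3574.35, north 3588 cos 85° = 312.71
Net displacement: 3035.20 east, -397.57 north. Direction back to start is (-3035.20, 397.57): bearing = atan2(-3035.20, 397.57) mod 360° = 277.46° ≈ 277°.

277°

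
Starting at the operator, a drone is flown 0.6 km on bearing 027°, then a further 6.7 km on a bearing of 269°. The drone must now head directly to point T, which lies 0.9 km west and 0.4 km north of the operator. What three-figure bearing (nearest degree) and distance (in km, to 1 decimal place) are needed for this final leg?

Leg 1 (027°, 0.6 km): east 0.6 sin 27° = 0.27, north 0.6 cos 27° = 0.53
Leg 2 (269°, 6.7 km): east 6.7 sin 269° = -6.70, north 6.7 cos 269° = -0.12
Current position: (-6.43, 0.42). Target: (-0.9, 0.4). Remaining: Δeast = 5.53, Δnorth = -0.02.
Bearing = atan2(5.53, -0.02) mod 360° = 90.18°; distance = √((5.53)² + (-0.02)²) = 5.527 km.

090°, 5.5 km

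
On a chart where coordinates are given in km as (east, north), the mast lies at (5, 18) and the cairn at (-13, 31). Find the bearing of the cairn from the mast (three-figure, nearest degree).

306°

Δeast = -13 − 5 = -18.00; Δnorth = 31 − 18 = 13.00.
Bearing = atan2(Δeast, Δnorth) mod 360° = 305.84° ≈ 306°.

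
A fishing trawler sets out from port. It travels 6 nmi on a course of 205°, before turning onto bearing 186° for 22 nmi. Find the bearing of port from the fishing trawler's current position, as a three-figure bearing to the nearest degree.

Leg 1 (205°, 6 nmi): east 6 sin 205° = -2.54, north 6 cos 205° = -5.44
Leg 2 (186°, 22 nmi): east 22 sin 186° = -2.30, north 22 cos 186° = -21.88
Net displacement: -4.84 east, -27.32 north. Direction back to start is (4.84, 27.32): bearing = atan2(4.84, 27.32) mod 360° = 10.04° ≈ 010°.

010°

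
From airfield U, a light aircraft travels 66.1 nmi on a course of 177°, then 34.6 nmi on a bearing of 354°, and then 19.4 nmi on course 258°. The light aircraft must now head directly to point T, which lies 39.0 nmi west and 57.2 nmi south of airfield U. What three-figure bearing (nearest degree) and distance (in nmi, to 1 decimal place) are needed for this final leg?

223°, 29.3 nmi

Leg 1 (177°, 66.1 nmi): east 66.1 sin 177° = 3.46, north 66.1 cos 177° = -66.01
Leg 2 (354°, 34.6 nmi): east 34.6 sin 354° = -3.62, north 34.6 cos 354° = 34.41
Leg 3 (258°, 19.4 nmi): east 19.4 sin 258° = -18.98, north 19.4 cos 258° = -4.03
Current position: (-19.13, -35.63). Target: (-39.0, -57.2). Remaining: Δeast = -19.87, Δnorth = -21.57.
Bearing = atan2(-19.87, -21.57) mod 360° = 222.65°; distance = √((-19.87)² + (-21.57)²) = 29.323 nmi.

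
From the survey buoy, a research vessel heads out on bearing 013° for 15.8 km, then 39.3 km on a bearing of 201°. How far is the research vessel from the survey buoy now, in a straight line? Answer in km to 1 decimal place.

23.8 km

Leg 1 (013°, 15.8 km): east 15.8 sin 13° = 3.55, north 15.8 cos 13° = 15.40
Leg 2 (201°, 39.3 km): east 39.3 sin 201° = -14.08, north 39.3 cos 201° = -36.69
Net: -10.53 east, -21.29 north. Distance = √((-10.53)² + (-21.29)²) = 23.756 km.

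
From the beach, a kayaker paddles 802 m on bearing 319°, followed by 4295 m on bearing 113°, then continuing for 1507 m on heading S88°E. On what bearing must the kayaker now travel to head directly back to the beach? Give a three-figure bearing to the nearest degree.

Leg 1 (319°, 802 m): east 802 sin 319° = -526.16, north 802 cos 319° = 605.28
Leg 2 (113°, 4295 m): east 4295 sin 113° = 3953.57, north 4295 cos 113° = -1678.19
Leg 3 (S88°E, 1507 m): east 1507 sin 92° = 1506.08, north 1507 cos 92° = -52.59
Net displacement: 4933.49 east, -1125.51 north. Direction back to start is (-4933.49, 1125.51): bearing = atan2(-4933.49, 1125.51) mod 360° = 282.85° ≈ 283°.

283°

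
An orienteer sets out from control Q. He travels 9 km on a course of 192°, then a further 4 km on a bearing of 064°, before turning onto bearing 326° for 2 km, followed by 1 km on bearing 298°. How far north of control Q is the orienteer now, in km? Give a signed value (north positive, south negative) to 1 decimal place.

Leg 1 (192°, 9 km): east 9 sin 192° = -1.87, north 9 cos 192° = -8.80
Leg 2 (064°, 4 km): east 4 sin 64° = 3.60, north 4 cos 64° = 1.75
Leg 3 (326°, 2 km): east 2 sin 326° = -1.12, north 2 cos 326° = 1.66
Leg 4 (298°, 1 km): east 1 sin 298° = -0.88, north 1 cos 298° = 0.47
Net north component: -4.92 km.

-4.9 km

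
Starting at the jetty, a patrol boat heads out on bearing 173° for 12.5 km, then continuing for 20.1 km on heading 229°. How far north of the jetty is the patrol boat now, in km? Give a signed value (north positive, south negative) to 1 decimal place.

-25.6 km

Leg 1 (173°, 12.5 km): east 12.5 sin 173° = 1.52, north 12.5 cos 173° = -12.41
Leg 2 (229°, 20.1 km): east 20.1 sin 229° = -15.17, north 20.1 cos 229° = -13.19
Net north component: -25.59 km.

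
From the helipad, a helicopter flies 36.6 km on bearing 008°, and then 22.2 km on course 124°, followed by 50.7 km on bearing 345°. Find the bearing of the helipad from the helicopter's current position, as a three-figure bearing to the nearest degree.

Leg 1 (008°, 36.6 km): east 36.6 sin 8° = 5.09, north 36.6 cos 8° = 36.24
Leg 2 (124°, 22.2 km): east 22.2 sin 124° = 18.40, north 22.2 cos 124° = -12.41
Leg 3 (345°, 50.7 km): east 50.7 sin 345° = -13.12, north 50.7 cos 345° = 48.97
Net displacement: 10.38 east, 72.80 north. Direction back to start is (-10.38, -72.80): bearing = atan2(-10.38, -72.80) mod 360° = 188.11° ≈ 188°.

188°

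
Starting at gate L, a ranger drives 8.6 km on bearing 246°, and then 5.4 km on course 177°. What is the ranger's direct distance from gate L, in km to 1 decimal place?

Leg 1 (246°, 8.6 km): east 8.6 sin 246° = -7.86, north 8.6 cos 246° = -3.50
Leg 2 (177°, 5.4 km): east 5.4 sin 177° = 0.28, north 5.4 cos 177° = -5.39
Net: -7.57 east, -8.89 north. Distance = √((-7.57)² + (-8.89)²) = 11.679 km.

11.7 km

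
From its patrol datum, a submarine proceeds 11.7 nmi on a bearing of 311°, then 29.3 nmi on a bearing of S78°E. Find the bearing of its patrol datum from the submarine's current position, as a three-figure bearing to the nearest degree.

Leg 1 (311°, 11.7 nmi): east 11.7 sin 311° = -8.83, north 11.7 cos 311° = 7.68
Leg 2 (S78°E, 29.3 nmi): east 29.3 sin 102° = 28.66, north 29.3 cos 102° = -6.09
Net displacement: 19.83 east, 1.58 north. Direction back to start is (-19.83, -1.58): bearing = atan2(-19.83, -1.58) mod 360° = 265.43° ≈ 265°.

265°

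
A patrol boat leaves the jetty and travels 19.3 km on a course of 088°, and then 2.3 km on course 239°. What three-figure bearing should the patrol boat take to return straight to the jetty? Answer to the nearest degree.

Leg 1 (088°, 19.3 km): east 19.3 sin 88° = 19.29, north 19.3 cos 88° = 0.67
Leg 2 (239°, 2.3 km): east 2.3 sin 239° = -1.97, north 2.3 cos 239° = -1.18
Net displacement: 17.32 east, -0.51 north. Direction back to start is (-17.32, 0.51): bearing = atan2(-17.32, 0.51) mod 360° = 271.69° ≈ 272°.

272°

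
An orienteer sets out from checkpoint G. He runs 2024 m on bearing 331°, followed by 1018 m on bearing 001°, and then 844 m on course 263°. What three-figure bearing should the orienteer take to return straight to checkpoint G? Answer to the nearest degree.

146°

Leg 1 (331°, 2024 m): east 2024 sin 331° = -981.25, north 2024 cos 331° = 1770.23
Leg 2 (001°, 1018 m): east 1018 sin 1° = 17.77, north 1018 cos 1° = 1017.84
Leg 3 (263°, 844 m): east 844 sin 263° = -837.71, north 844 cos 263° = -102.86
Net displacement: -1801.20 east, 2685.22 north. Direction back to start is (1801.20, -2685.22): bearing = atan2(1801.20, -2685.22) mod 360° = 146.15° ≈ 146°.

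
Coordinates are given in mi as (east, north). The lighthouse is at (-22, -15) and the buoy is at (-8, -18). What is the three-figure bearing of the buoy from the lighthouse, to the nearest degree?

Δeast = -8 − -22 = 14.00; Δnorth = -18 − -15 = -3.00.
Bearing = atan2(Δeast, Δnorth) mod 360° = 102.09° ≈ 102°.

102°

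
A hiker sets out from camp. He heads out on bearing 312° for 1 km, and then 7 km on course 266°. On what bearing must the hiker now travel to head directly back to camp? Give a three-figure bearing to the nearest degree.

091°

Leg 1 (312°, 1 km): east 1 sin 312° = -0.74, north 1 cos 312° = 0.67
Leg 2 (266°, 7 km): east 7 sin 266° = -6.98, north 7 cos 266° = -0.49
Net displacement: -7.73 east, 0.18 north. Direction back to start is (7.73, -0.18): bearing = atan2(7.73, -0.18) mod 360° = 91.34° ≈ 091°.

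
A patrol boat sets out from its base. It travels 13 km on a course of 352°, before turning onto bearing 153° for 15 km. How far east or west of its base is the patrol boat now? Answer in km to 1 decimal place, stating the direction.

5.0 km east

Leg 1 (352°, 13 km): east 13 sin 352° = -1.81, north 13 cos 352° = 12.87
Leg 2 (153°, 15 km): east 15 sin 153° = 6.81, north 15 cos 153° = -13.37
Net east component: 5.00 km.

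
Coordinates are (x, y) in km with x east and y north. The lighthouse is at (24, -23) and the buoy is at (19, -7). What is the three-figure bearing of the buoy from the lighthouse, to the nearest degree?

343°

Δeast = 19 − 24 = -5.00; Δnorth = -7 − -23 = 16.00.
Bearing = atan2(Δeast, Δnorth) mod 360° = 342.65° ≈ 343°.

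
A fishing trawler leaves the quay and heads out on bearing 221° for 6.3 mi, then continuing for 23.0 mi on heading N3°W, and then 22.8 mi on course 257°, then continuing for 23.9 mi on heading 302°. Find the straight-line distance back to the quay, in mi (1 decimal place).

54.3 mi

Leg 1 (221°, 6.3 mi): east 6.3 sin 221° = -4.13, north 6.3 cos 221° = -4.75
Leg 2 (N3°W, 23.0 mi): east 23.0 sin 357° = -1.20, north 23.0 cos 357° = 22.97
Leg 3 (257°, 22.8 mi): east 22.8 sin 257° = -22.22, north 22.8 cos 257° = -5.13
Leg 4 (302°, 23.9 mi): east 23.9 sin 302° = -20.27, north 23.9 cos 302° = 12.67
Net: -47.82 east, 25.75 north. Distance = √((-47.82)² + (25.75)²) = 54.313 mi.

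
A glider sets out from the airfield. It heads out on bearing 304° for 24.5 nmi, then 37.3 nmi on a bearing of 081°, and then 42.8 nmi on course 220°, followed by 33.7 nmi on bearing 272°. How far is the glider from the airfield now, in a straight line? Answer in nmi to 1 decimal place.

46.3 nmi

Leg 1 (304°, 24.5 nmi): east 24.5 sin 304° = -20.31, north 24.5 cos 304° = 13.70
Leg 2 (081°, 37.3 nmi): east 37.3 sin 81° = 36.84, north 37.3 cos 81° = 5.84
Leg 3 (220°, 42.8 nmi): east 42.8 sin 220° = -27.51, north 42.8 cos 220° = -32.79
Leg 4 (272°, 33.7 nmi): east 33.7 sin 272° = -33.68, north 33.7 cos 272° = 1.18
Net: -44.66 east, -12.08 north. Distance = √((-44.66)² + (-12.08)²) = 46.265 nmi.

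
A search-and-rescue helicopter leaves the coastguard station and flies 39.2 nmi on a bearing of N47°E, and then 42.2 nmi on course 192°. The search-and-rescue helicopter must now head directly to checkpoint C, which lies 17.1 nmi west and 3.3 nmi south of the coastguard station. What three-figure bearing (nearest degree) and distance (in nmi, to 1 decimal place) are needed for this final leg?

287°, 38.7 nmi

Leg 1 (N47°E, 39.2 nmi): east 39.2 sin 47° = 28.67, north 39.2 cos 47° = 26.73
Leg 2 (192°, 42.2 nmi): east 42.2 sin 192° = -8.77, north 42.2 cos 192° = -41.28
Current position: (19.90, -14.54). Target: (-17.1, -3.3). Remaining: Δeast = -37.00, Δnorth = 11.24.
Bearing = atan2(-37.00, 11.24) mod 360° = 286.90°; distance = √((-37.00)² + (11.24)²) = 38.666 nmi.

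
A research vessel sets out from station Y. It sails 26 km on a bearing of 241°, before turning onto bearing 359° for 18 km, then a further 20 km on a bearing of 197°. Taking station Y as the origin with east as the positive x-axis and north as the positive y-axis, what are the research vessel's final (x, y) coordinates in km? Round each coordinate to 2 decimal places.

(-28.90, -13.73)

Leg 1 (241°, 26 km): east 26 sin 241° = -22.74, north 26 cos 241° = -12.61
Leg 2 (359°, 18 km): east 18 sin 359° = -0.31, north 18 cos 359° = 18.00
Leg 3 (197°, 20 km): east 20 sin 197° = -5.85, north 20 cos 197° = -19.13
Summing: -28.90 km east, -13.73 km north → (-28.90, -13.73).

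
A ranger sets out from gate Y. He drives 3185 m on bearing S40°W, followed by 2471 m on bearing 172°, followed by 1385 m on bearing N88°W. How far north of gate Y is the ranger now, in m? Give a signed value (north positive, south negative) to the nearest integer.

-4838 m

Leg 1 (S40°W, 3185 m): east 3185 sin 220° = -2047.28, north 3185 cos 220° = -2439.85
Leg 2 (172°, 2471 m): east 2471 sin 172° = 343.90, north 2471 cos 172° = -2446.95
Leg 3 (N88°W, 1385 m): east 1385 sin 272° = -1384.16, north 1385 cos 272° = 48.34
Net north component: -4838.47 m.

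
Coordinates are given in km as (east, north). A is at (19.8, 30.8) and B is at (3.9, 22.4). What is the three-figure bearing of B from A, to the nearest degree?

242°

Δeast = 3.9 − 19.8 = -15.90; Δnorth = 22.4 − 30.8 = -8.40.
Bearing = atan2(Δeast, Δnorth) mod 360° = 242.15° ≈ 242°.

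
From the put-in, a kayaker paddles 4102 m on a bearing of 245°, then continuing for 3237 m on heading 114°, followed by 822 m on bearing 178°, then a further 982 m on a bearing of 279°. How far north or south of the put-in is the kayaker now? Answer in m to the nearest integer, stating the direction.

Leg 1 (245°, 4102 m): east 4102 sin 245° = -3717.67, north 4102 cos 245° = -1733.58
Leg 2 (114°, 3237 m): east 3237 sin 114° = 2957.15, north 3237 cos 114° = -1316.61
Leg 3 (178°, 822 m): east 822 sin 178° = 28.69, north 822 cos 178° = -821.50
Leg 4 (279°, 982 m): east 982 sin 279° = -969.91, north 982 cos 279° = 153.62
Net north component: -3718.07 m.

3718 m south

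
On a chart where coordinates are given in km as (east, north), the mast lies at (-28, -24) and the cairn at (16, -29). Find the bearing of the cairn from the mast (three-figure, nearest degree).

096°

Δeast = 16 − -28 = 44.00; Δnorth = -29 − -24 = -5.00.
Bearing = atan2(Δeast, Δnorth) mod 360° = 96.48° ≈ 096°.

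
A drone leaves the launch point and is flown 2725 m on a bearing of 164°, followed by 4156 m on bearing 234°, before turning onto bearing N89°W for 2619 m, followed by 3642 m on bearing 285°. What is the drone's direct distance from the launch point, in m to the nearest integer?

Leg 1 (164°, 2725 m): east 2725 sin 164° = 751.11, north 2725 cos 164° = -2619.44
Leg 2 (234°, 4156 m): east 4156 sin 234° = -3362.27, north 4156 cos 234° = -2442.84
Leg 3 (N89°W, 2619 m): east 2619 sin 271° = -2618.60, north 2619 cos 271° = 45.71
Leg 4 (285°, 3642 m): east 3642 sin 285° = -3517.90, north 3642 cos 285° = 942.62
Net: -8747.67 east, -4073.95 north. Distance = √((-8747.67)² + (-4073.95)²) = 9649.803 m.

9650 m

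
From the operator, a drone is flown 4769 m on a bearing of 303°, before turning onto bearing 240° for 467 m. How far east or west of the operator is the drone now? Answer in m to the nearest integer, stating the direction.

4404 m west

Leg 1 (303°, 4769 m): east 4769 sin 303° = -3999.62, north 4769 cos 303° = 2597.38
Leg 2 (240°, 467 m): east 467 sin 240° = -404.43, north 467 cos 240° = -233.50
Net east component: -4404.05 m.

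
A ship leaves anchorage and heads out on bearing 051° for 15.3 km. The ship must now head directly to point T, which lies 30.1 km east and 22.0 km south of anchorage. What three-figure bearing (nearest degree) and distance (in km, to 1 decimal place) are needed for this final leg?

150°, 36.5 km

Leg 1 (051°, 15.3 km): east 15.3 sin 51° = 11.89, north 15.3 cos 51° = 9.63
Current position: (11.89, 9.63). Target: (30.1, -22.0). Remaining: Δeast = 18.21, Δnorth = -31.63.
Bearing = atan2(18.21, -31.63) mod 360° = 150.07°; distance = √((18.21)² + (-31.63)²) = 36.496 km.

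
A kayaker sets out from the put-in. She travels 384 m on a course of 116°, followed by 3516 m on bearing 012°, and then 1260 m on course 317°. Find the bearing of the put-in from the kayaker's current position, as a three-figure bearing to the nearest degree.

183°

Leg 1 (116°, 384 m): east 384 sin 116° = 345.14, north 384 cos 116° = -168.33
Leg 2 (012°, 3516 m): east 3516 sin 12° = 731.02, north 3516 cos 12° = 3439.17
Leg 3 (317°, 1260 m): east 1260 sin 317° = -859.32, north 1260 cos 317° = 921.51
Net displacement: 216.84 east, 4192.34 north. Direction back to start is (-216.84, -4192.34): bearing = atan2(-216.84, -4192.34) mod 360° = 182.96° ≈ 183°.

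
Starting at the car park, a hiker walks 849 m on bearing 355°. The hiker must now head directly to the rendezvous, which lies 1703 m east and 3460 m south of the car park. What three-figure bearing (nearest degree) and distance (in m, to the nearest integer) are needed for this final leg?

158°, 4658 m

Leg 1 (355°, 849 m): east 849 sin 355° = -74.00, north 849 cos 355° = 845.77
Current position: (-74.00, 845.77). Target: (1703, -3460). Remaining: Δeast = 1777.00, Δnorth = -4305.77.
Bearing = atan2(1777.00, -4305.77) mod 360° = 157.57°; distance = √((1777.00)² + (-4305.77)²) = 4658.043 m.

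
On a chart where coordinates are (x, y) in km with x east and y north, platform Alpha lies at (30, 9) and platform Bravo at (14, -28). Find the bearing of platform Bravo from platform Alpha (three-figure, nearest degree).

203°

Δeast = 14 − 30 = -16.00; Δnorth = -28 − 9 = -37.00.
Bearing = atan2(Δeast, Δnorth) mod 360° = 203.39° ≈ 203°.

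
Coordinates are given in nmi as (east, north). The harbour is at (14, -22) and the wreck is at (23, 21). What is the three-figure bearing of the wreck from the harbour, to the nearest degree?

Δeast = 23 − 14 = 9.00; Δnorth = 21 − -22 = 43.00.
Bearing = atan2(Δeast, Δnorth) mod 360° = 11.82° ≈ 012°.

012°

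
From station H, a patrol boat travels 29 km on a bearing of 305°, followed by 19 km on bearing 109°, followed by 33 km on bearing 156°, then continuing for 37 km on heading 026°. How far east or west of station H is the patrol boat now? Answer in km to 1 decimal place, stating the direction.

23.9 km east

Leg 1 (305°, 29 km): east 29 sin 305° = -23.76, north 29 cos 305° = 16.63
Leg 2 (109°, 19 km): east 19 sin 109° = 17.96, north 19 cos 109° = -6.19
Leg 3 (156°, 33 km): east 33 sin 156° = 13.42, north 33 cos 156° = -30.15
Leg 4 (026°, 37 km): east 37 sin 26° = 16.22, north 37 cos 26° = 33.26
Net east component: 23.85 km.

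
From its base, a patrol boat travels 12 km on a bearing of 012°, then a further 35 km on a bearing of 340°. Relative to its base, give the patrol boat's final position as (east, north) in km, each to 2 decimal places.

Leg 1 (012°, 12 km): east 12 sin 12° = 2.49, north 12 cos 12° = 11.74
Leg 2 (340°, 35 km): east 35 sin 340° = -11.97, north 35 cos 340° = 32.89
Summing: -9.48 km east, 44.63 km north → (-9.48, 44.63).

(-9.48, 44.63)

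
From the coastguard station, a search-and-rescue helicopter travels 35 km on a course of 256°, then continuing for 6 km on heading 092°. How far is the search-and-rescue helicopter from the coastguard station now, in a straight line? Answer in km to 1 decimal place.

Leg 1 (256°, 35 km): east 35 sin 256° = -33.96, north 35 cos 256° = -8.47
Leg 2 (092°, 6 km): east 6 sin 92° = 6.00, north 6 cos 92° = -0.21
Net: -27.96 east, -8.68 north. Distance = √((-27.96)² + (-8.68)²) = 29.279 km.

29.3 km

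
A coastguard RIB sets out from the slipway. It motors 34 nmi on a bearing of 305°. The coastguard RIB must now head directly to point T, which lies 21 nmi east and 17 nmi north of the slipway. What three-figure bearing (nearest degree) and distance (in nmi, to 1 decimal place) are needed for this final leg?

093°, 48.9 nmi

Leg 1 (305°, 34 nmi): east 34 sin 305° = -27.85, north 34 cos 305° = 19.50
Current position: (-27.85, 19.50). Target: (21, 17). Remaining: Δeast = 48.85, Δnorth = -2.50.
Bearing = atan2(48.85, -2.50) mod 360° = 92.93°; distance = √((48.85)² + (-2.50)²) = 48.915 nmi.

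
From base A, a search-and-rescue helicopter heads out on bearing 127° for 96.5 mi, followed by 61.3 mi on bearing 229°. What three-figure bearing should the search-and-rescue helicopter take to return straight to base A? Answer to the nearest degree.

Leg 1 (127°, 96.5 mi): east 96.5 sin 127° = 77.07, north 96.5 cos 127° = -58.08
Leg 2 (229°, 61.3 mi): east 61.3 sin 229° = -46.26, north 61.3 cos 229° = -40.22
Net displacement: 30.80 east, -98.29 north. Direction back to start is (-30.80, 98.29): bearing = atan2(-30.80, 98.29) mod 360° = 342.60° ≈ 343°.

343°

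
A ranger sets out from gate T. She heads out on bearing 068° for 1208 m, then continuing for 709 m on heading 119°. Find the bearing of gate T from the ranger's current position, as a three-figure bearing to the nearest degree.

Leg 1 (068°, 1208 m): east 1208 sin 68° = 1120.04, north 1208 cos 68° = 452.52
Leg 2 (119°, 709 m): east 709 sin 119° = 620.11, north 709 cos 119° = -343.73
Net displacement: 1740.14 east, 108.79 north. Direction back to start is (-1740.14, -108.79): bearing = atan2(-1740.14, -108.79) mod 360° = 266.42° ≈ 266°.

266°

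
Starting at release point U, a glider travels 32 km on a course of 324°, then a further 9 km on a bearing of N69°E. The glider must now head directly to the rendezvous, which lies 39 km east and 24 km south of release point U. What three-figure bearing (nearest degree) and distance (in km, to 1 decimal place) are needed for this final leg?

137°, 72.5 km

Leg 1 (324°, 32 km): east 32 sin 324° = -18.81, north 32 cos 324° = 25.89
Leg 2 (N69°E, 9 km): east 9 sin 69° = 8.40, north 9 cos 69° = 3.23
Current position: (-10.41, 29.11). Target: (39, -24). Remaining: Δeast = 49.41, Δnorth = -53.11.
Bearing = atan2(49.41, -53.11) mod 360° = 137.07°; distance = √((49.41)² + (-53.11)²) = 72.540 km.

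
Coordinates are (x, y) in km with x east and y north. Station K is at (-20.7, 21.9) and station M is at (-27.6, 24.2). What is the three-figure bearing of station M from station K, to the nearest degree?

Δeast = -27.6 − -20.7 = -6.90; Δnorth = 24.2 − 21.9 = 2.30.
Bearing = atan2(Δeast, Δnorth) mod 360° = 288.43° ≈ 288°.

288°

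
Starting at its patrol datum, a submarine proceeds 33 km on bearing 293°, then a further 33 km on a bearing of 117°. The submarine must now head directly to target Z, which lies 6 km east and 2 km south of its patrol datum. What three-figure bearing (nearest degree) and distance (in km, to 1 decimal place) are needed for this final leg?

089°, 7.0 km

Leg 1 (293°, 33 km): east 33 sin 293° = -30.38, north 33 cos 293° = 12.89
Leg 2 (117°, 33 km): east 33 sin 117° = 29.40, north 33 cos 117° = -14.98
Current position: (-0.97, -2.09). Target: (6, -2). Remaining: Δeast = 6.97, Δnorth = 0.09.
Bearing = atan2(6.97, 0.09) mod 360° = 89.28°; distance = √((6.97)² + (0.09)²) = 6.974 km.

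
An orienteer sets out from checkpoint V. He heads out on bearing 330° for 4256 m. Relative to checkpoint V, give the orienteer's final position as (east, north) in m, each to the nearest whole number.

(-2128, 3686)

Leg 1 (330°, 4256 m): east 4256 sin 330° = -2128.00, north 4256 cos 330° = 3685.80
Summing: -2128.00 m east, 3685.80 m north → (-2128, 3686).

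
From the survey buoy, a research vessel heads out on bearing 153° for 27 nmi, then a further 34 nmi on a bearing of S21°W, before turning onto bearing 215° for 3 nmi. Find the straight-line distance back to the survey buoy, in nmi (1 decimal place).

58.3 nmi

Leg 1 (153°, 27 nmi): east 27 sin 153° = 12.26, north 27 cos 153° = -24.06
Leg 2 (S21°W, 34 nmi): east 34 sin 201° = -12.18, north 34 cos 201° = -31.74
Leg 3 (215°, 3 nmi): east 3 sin 215° = -1.72, north 3 cos 215° = -2.46
Net: -1.65 east, -58.26 north. Distance = √((-1.65)² + (-58.26)²) = 58.280 nmi.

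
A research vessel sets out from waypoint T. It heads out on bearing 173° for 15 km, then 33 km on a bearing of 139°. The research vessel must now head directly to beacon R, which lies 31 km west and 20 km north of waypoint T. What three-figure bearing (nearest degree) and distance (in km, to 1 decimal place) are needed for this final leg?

Leg 1 (173°, 15 km): east 15 sin 173° = 1.83, north 15 cos 173° = -14.89
Leg 2 (139°, 33 km): east 33 sin 139° = 21.65, north 33 cos 139° = -24.91
Current position: (23.48, -39.79). Target: (-31, 20). Remaining: Δeast = -54.48, Δnorth = 59.79.
Bearing = atan2(-54.48, 59.79) mod 360° = 317.66°; distance = √((-54.48)² + (59.79)²) = 80.890 km.

318°, 80.9 km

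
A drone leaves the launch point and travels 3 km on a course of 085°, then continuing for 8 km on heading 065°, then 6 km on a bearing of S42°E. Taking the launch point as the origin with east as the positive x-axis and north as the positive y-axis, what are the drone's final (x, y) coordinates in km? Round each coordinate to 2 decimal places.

Leg 1 (085°, 3 km): east 3 sin 85° = 2.99, north 3 cos 85° = 0.26
Leg 2 (065°, 8 km): east 8 sin 65° = 7.25, north 8 cos 65° = 3.38
Leg 3 (S42°E, 6 km): east 6 sin 138° = 4.01, north 6 cos 138° = -4.46
Summing: 14.25 km east, -0.82 km north → (14.25, -0.82).

(14.25, -0.82)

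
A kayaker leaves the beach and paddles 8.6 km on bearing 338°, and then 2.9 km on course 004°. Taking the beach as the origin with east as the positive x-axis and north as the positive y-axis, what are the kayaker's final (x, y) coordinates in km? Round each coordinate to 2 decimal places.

(-3.02, 10.87)

Leg 1 (338°, 8.6 km): east 8.6 sin 338° = -3.22, north 8.6 cos 338° = 7.97
Leg 2 (004°, 2.9 km): east 2.9 sin 4° = 0.20, north 2.9 cos 4° = 2.89
Summing: -3.02 km east, 10.87 km north → (-3.02, 10.87).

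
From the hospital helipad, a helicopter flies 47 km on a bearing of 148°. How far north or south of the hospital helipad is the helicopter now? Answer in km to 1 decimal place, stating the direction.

39.9 km south

Leg 1 (148°, 47 km): east 47 sin 148° = 24.91, north 47 cos 148° = -39.86
Net north component: -39.86 km.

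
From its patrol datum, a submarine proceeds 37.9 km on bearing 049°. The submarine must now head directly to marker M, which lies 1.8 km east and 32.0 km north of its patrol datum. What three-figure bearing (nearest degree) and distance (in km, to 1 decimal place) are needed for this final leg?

285°, 27.7 km

Leg 1 (049°, 37.9 km): east 37.9 sin 49° = 28.60, north 37.9 cos 49° = 24.86
Current position: (28.60, 24.86). Target: (1.8, 32.0). Remaining: Δeast = -26.80, Δnorth = 7.14.
Bearing = atan2(-26.80, 7.14) mod 360° = 284.91°; distance = √((-26.80)² + (7.14)²) = 27.737 km.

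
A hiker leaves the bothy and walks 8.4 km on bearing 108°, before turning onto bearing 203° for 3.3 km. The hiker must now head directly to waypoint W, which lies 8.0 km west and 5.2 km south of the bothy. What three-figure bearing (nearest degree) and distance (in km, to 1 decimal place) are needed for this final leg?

Leg 1 (108°, 8.4 km): east 8.4 sin 108° = 7.99, north 8.4 cos 108° = -2.60
Leg 2 (203°, 3.3 km): east 3.3 sin 203° = -1.29, north 3.3 cos 203° = -3.04
Current position: (6.70, -5.63). Target: (-8.0, -5.2). Remaining: Δeast = -14.70, Δnorth = 0.43.
Bearing = atan2(-14.70, 0.43) mod 360° = 271.69°; distance = √((-14.70)² + (0.43)²) = 14.706 km.

272°, 14.7 km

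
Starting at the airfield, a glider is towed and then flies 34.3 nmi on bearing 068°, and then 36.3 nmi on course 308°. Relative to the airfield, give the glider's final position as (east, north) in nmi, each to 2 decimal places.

(3.20, 35.20)

Leg 1 (068°, 34.3 nmi): east 34.3 sin 68° = 31.80, north 34.3 cos 68° = 12.85
Leg 2 (308°, 36.3 nmi): east 36.3 sin 308° = -28.60, north 36.3 cos 308° = 22.35
Summing: 3.20 nmi east, 35.20 nmi north → (3.20, 35.20).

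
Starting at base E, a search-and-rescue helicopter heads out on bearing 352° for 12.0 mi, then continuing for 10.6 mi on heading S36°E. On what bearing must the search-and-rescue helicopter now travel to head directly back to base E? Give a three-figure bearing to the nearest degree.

Leg 1 (352°, 12.0 mi): east 12.0 sin 352° = -1.67, north 12.0 cos 352° = 11.88
Leg 2 (S36°E, 10.6 mi): east 10.6 sin 144° = 6.23, north 10.6 cos 144° = -8.58
Net displacement: 4.56 east, 3.31 north. Direction back to start is (-4.56, -3.31): bearing = atan2(-4.56, -3.31) mod 360° = 234.05° ≈ 234°.

234°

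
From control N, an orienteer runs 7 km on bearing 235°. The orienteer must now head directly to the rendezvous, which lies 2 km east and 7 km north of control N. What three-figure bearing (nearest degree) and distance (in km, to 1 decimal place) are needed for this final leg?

Leg 1 (235°, 7 km): east 7 sin 235° = -5.73, north 7 cos 235° = -4.02
Current position: (-5.73, -4.02). Target: (2, 7). Remaining: Δeast = 7.73, Δnorth = 11.02.
Bearing = atan2(7.73, 11.02) mod 360° = 35.07°; distance = √((7.73)² + (11.02)²) = 13.459 km.

035°, 13.5 km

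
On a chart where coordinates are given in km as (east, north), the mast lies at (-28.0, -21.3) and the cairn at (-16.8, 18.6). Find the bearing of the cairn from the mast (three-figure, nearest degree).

Δeast = -16.8 − -28.0 = 11.20; Δnorth = 18.6 − -21.3 = 39.90.
Bearing = atan2(Δeast, Δnorth) mod 360° = 15.68° ≈ 016°.

016°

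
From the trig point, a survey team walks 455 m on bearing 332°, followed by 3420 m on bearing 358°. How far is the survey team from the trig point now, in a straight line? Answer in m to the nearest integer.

Leg 1 (332°, 455 m): east 455 sin 332° = -213.61, north 455 cos 332° = 401.74
Leg 2 (358°, 3420 m): east 3420 sin 358° = -119.36, north 3420 cos 358° = 3417.92
Net: -332.97 east, 3819.66 north. Distance = √((-332.97)² + (3819.66)²) = 3834.143 m.

3834 m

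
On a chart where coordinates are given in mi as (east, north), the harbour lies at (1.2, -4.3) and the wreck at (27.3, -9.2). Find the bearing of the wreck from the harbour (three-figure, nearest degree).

101°

Δeast = 27.3 − 1.2 = 26.10; Δnorth = -9.2 − -4.3 = -4.90.
Bearing = atan2(Δeast, Δnorth) mod 360° = 100.63° ≈ 101°.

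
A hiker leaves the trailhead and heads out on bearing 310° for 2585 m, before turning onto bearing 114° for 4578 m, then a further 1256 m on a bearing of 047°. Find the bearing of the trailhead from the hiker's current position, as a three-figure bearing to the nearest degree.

Leg 1 (310°, 2585 m): east 2585 sin 310° = -1980.22, north 2585 cos 310° = 1661.61
Leg 2 (114°, 4578 m): east 4578 sin 114° = 4182.21, north 4578 cos 114° = -1862.04
Leg 3 (047°, 1256 m): east 1256 sin 47° = 918.58, north 1256 cos 47° = 856.59
Net displacement: 3120.57 east, 656.16 north. Direction back to start is (-3120.57, -656.16): bearing = atan2(-3120.57, -656.16) mod 360° = 258.13° ≈ 258°.

258°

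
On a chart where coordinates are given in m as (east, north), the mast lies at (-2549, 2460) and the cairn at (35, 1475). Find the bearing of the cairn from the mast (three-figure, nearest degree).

111°

Δeast = 35 − -2549 = 2584.00; Δnorth = 1475 − 2460 = -985.00.
Bearing = atan2(Δeast, Δnorth) mod 360° = 110.87° ≈ 111°.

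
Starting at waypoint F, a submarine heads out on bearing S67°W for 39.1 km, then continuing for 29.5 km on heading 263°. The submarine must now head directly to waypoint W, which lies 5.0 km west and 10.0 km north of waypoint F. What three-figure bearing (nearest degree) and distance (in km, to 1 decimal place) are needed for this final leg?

064°, 66.8 km

Leg 1 (S67°W, 39.1 km): east 39.1 sin 247° = -35.99, north 39.1 cos 247° = -15.28
Leg 2 (263°, 29.5 km): east 29.5 sin 263° = -29.28, north 29.5 cos 263° = -3.60
Current position: (-65.27, -18.87). Target: (-5.0, 10.0). Remaining: Δeast = 60.27, Δnorth = 28.87.
Bearing = atan2(60.27, 28.87) mod 360° = 64.40°; distance = √((60.27)² + (28.87)²) = 66.831 km.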